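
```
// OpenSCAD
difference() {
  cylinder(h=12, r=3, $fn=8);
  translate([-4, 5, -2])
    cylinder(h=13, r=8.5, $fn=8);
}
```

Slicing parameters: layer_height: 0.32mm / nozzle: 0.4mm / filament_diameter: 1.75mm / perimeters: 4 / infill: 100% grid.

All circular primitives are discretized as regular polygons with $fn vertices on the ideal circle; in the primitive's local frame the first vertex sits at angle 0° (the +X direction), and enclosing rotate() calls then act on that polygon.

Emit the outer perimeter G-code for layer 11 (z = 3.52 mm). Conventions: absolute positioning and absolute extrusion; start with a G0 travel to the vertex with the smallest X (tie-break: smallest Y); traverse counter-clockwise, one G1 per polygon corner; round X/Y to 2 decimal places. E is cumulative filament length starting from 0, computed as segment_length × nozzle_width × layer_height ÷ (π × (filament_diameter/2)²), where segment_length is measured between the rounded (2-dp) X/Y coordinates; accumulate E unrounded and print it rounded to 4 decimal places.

G0 X-1.40 Y-2.42 Z3.52
G1 X0.00 Y-3.00 E0.0806
G1 X2.12 Y-2.12 E0.2028
G1 X3.00 Y0.00 E0.3249
G1 X2.71 Y0.69 E0.3648
G1 X2.01 Y-1.01 E0.4626
G1 X-1.40 Y-2.42 E0.6590

At z = 3.52 mm: the cylinder: section is a regular 8-gon, circumradius r=3; the cylinder at (-4, 5): section is a regular 8-gon, circumradius r=8.5; Subtracting the remaining from the first: starting from the r=3 cylinder, the r=8.5 cylinder at (-4, 5) partially overlaps it — only the 21.17 mm² overlap (of its 204.35 mm²) is removed, clipping the outline — 1 connected region. The outline is a single polygon with 6 vertices. Extrusion per mm of travel: 0.4 × 0.32 / (π × 0.875²) = 0.053216. Accumulating E over each segment gives final E = 0.6590.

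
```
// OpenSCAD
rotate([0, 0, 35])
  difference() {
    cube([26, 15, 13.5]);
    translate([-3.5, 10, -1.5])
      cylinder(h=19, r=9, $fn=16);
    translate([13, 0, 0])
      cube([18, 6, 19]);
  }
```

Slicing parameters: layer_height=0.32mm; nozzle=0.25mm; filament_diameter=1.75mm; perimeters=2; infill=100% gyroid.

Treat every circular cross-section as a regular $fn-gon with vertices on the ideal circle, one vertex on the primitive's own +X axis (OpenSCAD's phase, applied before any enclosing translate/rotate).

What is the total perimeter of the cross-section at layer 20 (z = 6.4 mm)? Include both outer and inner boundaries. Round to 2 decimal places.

80.80 mm

At z = 6.4 mm: the cube is present — its section is the full 26×15 rectangle (perimeter 82.00 mm); the r=9 cylinder at (-3.5, 10) contributes a regular 16-gon of circumradius 9 (perimeter = 2·16·9.000·sin(180°/16) = 56.19 mm); the 18×6 cube at (13, 0) contributes its full rectangle (perimeter 48.00 mm); Subtracting the remaining from the first: starting from the 26×15 cube, the r=9 cylinder at (-3.5, 10) partially overlaps it — only the 56.16 mm² overlap (of its 247.98 mm²) is removed, clipping the outline; the 18×6 cube at (13, 0) partially overlaps it — only the 78.00 mm² overlap (of its 108.00 mm²) is removed, clipping the outline — boundary = 80.80 mm; (rotated 35° about Z; rotation is an isometry so areas/perimeters/island counts are preserved). Overall, the cross-section is a single solid region. Total boundary length (outer) = 80.80 mm.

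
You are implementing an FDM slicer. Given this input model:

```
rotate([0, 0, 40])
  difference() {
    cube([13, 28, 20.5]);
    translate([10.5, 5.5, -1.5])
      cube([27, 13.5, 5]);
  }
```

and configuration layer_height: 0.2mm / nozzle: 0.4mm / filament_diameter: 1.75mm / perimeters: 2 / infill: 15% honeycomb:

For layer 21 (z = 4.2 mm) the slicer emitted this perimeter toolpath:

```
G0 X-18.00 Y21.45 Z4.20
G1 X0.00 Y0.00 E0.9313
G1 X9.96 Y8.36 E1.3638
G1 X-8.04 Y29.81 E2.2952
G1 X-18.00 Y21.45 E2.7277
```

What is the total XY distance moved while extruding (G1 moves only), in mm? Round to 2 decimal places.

Sum the Euclidean lengths of each G1 segment: total = 82.01 mm.

82.01 mm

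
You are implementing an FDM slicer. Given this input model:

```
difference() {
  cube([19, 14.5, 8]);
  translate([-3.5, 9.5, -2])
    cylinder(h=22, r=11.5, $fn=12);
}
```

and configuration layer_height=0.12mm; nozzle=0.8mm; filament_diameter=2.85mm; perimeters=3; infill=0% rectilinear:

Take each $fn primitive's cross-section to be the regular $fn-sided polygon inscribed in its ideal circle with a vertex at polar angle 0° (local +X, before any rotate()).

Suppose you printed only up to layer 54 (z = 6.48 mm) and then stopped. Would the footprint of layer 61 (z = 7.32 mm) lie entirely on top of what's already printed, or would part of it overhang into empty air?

entirely on top

Compare the two slices. At z = 6.48: the cube is present — its section is the full 19×14.5 rectangle (area 275.50 mm²); the cylinder at (-3.5, 9.5): section is a regular 12-gon, circumradius r=11.5 (area = (12/2)·11.500²·sin(360°/12) = 396.75 mm²); After the difference (first − rest): starting from the 19×14.5 cube (275.50 mm²), the r=11.5 cylinder at (-3.5, 9.5) partially overlaps it — only the 95.41 mm² overlap (of its 396.75 mm²) is removed, clipping the outline — area = 180.09 mm². At z = 7.32: the 19×14.5 cube contributes its full rectangle (area 275.50 mm²); the r=11.5 cylinder at (-3.5, 9.5) gives a regular 12-gon of circumradius 11.5 (constant along its height) (area = (12/2)·11.500²·sin(360°/12) = 396.75 mm²); Subtracting the remaining from the first: starting from the 19×14.5 cube (275.50 mm²), the r=11.5 cylinder at (-3.5, 9.5) partially overlaps it — only the 95.41 mm² overlap (of its 396.75 mm²) is removed, clipping the outline — area = 180.09 mm². Checking containment: the cross-section at z = 7.32 is a subset of the cross-section at z = 6.48.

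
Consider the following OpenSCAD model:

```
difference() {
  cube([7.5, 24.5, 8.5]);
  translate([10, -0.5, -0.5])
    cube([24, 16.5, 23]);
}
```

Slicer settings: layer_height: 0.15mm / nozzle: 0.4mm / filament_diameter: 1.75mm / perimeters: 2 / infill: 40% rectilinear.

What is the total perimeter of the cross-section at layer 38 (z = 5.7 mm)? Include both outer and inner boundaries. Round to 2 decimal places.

At z = 5.7 mm: the cube (footprint 7.5×24.5) is included at this height (perimeter 64.00 mm); the cube at (10, -0.5) is present — its section is the full 24×16.5 rectangle (perimeter 81.00 mm); Taking the first minus the rest: starting from the 7.5×24.5 cube, the 24×16.5 cube at (10, -0.5) misses the remaining region (no effect) — boundary = 64.00 mm. Overall, the cross-section is a single solid region. Total boundary length (outer) = 64.00 mm.

64.00 mm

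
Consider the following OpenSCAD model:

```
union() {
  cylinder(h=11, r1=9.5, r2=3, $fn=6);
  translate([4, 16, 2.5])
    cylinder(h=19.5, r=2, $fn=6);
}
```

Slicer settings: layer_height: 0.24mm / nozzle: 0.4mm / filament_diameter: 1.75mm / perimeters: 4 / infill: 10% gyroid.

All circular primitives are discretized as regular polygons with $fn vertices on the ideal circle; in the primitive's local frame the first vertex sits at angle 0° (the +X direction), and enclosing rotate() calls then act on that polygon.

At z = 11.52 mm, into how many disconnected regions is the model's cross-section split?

1

At z = 11.52 mm: the cone is not intersected at this z (z outside [0, 11]); the r=2 cylinder at (4, 16) gives a regular 6-gon of circumradius 2 (constant along its height); Taking the union: only the r=2 cylinder at (4, 16) is present, so the union is just that shape — 1 connected region. The result has 1 disconnected region.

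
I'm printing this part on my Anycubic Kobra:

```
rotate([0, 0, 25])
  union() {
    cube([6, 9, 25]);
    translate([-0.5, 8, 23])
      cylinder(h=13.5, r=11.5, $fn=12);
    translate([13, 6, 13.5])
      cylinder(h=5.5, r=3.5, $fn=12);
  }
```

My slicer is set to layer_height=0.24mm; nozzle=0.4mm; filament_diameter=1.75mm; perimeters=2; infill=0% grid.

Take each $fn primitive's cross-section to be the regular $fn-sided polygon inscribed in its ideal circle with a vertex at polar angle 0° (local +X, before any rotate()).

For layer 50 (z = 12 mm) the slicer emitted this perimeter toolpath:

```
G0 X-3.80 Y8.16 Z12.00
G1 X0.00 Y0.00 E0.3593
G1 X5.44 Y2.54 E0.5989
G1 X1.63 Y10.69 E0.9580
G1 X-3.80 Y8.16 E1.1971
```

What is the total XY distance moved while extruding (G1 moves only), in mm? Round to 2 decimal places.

Sum the Euclidean lengths of each G1 segment: total = 29.99 mm.

29.99 mm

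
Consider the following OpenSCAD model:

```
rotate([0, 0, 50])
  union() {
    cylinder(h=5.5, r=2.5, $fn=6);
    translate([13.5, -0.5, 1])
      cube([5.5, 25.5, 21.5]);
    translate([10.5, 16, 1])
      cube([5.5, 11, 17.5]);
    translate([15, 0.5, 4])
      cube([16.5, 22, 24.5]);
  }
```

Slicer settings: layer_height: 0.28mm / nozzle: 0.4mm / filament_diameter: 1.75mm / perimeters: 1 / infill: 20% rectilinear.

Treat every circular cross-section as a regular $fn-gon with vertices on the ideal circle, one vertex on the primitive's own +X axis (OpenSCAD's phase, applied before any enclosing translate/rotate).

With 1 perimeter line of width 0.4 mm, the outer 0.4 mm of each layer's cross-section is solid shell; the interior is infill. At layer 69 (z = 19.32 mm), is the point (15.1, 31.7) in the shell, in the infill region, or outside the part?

At z = 19.32 mm: the cylinder does not reach this height (z outside [0, 5.5]); the cube at (13.5, -0.5) (footprint 5.5×25.5) is included at this height; the cube at (10.5, 16) is not intersected at this z (z outside [1, 18.5]); the 16.5×22 cube at (15, 0.5) contributes its full rectangle; Combining (union): the regions partially overlap (shared area 88.00 mm²), so overlapping operands fuse into one piece — 1 connected region; (whole slice rotated 50° about Z — lengths, areas and connectivity unchanged). Overall, the cross-section is a single solid region. Undo the 50° rotation: the query point maps to (33.990, 8.809) in the un-rotated model frame. The nearest boundary edge runs (31.50, 22.50)→(31.50, 0.50); distance from the point to it = 2.49 mm. The point is not inside any of the regions above, so it lies outside the cross-section (2.49 mm from the nearest boundary).

outside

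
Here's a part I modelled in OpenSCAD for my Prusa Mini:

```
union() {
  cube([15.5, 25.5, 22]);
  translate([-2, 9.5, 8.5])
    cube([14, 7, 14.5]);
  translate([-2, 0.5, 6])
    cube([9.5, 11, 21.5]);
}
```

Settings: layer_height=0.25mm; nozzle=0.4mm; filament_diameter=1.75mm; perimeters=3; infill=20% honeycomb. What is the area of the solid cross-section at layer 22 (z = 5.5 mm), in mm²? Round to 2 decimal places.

At z = 5.5 mm: the cube is present — its section is the full 15.5×25.5 rectangle (area 395.25 mm²); the cube at (-2, 9.5) is not intersected at this z (z outside [8.5, 23]); the cube at (-2, 0.5) is not intersected at this z (z outside [6, 27.5]); Taking the union: only the 15.5×25.5 cube is present, so the union is just that shape — area = 395.25 mm². Overall, the cross-section is a single solid region. Net area = 395.25 mm².

395.25 mm²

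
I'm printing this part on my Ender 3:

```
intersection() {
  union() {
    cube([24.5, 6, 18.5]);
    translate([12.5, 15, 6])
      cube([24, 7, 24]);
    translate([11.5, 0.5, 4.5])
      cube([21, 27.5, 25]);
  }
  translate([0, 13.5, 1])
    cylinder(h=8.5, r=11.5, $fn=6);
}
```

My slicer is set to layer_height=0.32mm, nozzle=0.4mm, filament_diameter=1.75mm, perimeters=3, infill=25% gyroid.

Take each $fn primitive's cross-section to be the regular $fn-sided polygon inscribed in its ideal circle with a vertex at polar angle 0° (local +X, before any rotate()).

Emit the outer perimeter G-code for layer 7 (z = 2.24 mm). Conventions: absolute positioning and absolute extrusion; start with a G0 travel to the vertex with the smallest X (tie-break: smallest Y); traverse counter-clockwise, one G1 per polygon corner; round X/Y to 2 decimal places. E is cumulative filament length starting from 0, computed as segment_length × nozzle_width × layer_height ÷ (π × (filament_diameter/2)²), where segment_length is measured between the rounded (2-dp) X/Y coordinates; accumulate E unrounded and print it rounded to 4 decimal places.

At z = 2.24 mm: the cube (footprint 24.5×6) is included at this height; the cube at (12.5, 15) is not intersected at this z (z outside [6, 30]); the cube at (11.5, 0.5) is not intersected at this z (z outside [4.5, 29.5]); Combining (union): only the 24.5×6 cube is present, so the union is just that shape — 1 connected region; the cylinder at (0, 13.5): section is a regular 6-gon, circumradius r=11.5; After intersecting: the r=11.5 cylinder at (0, 13.5) partially overlaps the result so far; clipping to the common part keeps 15.89 mm² — 1 connected region. The outline is a single polygon with 4 vertices. Extrusion per mm of travel: 0.4 × 0.32 / (π × 0.875²) = 0.053216. Accumulating E over each segment gives final E = 0.9696.

G0 X0.00 Y3.54 Z2.24
G1 X5.75 Y3.54 E0.3060
G1 X7.17 Y6.00 E0.4571
G1 X0.00 Y6.00 E0.8387
G1 X0.00 Y3.54 E0.9696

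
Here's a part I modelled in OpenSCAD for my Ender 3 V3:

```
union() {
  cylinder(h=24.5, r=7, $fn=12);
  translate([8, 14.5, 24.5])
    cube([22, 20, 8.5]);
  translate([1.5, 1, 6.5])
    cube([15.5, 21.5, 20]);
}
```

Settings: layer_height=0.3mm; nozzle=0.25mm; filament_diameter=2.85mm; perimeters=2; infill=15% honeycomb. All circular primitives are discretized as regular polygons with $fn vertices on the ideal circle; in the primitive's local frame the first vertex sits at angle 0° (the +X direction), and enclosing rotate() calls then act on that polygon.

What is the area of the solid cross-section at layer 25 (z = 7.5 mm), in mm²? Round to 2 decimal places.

At z = 7.5 mm: the r=7 cylinder gives a regular 12-gon of circumradius 7 (constant along its height) (area = (12/2)·7.000²·sin(360°/12) = 147.00 mm²); the cube at (8, 14.5) is absent (z outside [24.5, 33]); the cube at (1.5, 1) (footprint 15.5×21.5) is included at this height (area 333.25 mm²); Merging all regions: the regions partially overlap — summed areas 480.25 mm² minus the doubly-counted overlap 21.19 mm² gives 459.06 mm² — area = 459.06 mm². Overall, the cross-section is a single solid region. Net area = 459.06 mm².

459.06 mm²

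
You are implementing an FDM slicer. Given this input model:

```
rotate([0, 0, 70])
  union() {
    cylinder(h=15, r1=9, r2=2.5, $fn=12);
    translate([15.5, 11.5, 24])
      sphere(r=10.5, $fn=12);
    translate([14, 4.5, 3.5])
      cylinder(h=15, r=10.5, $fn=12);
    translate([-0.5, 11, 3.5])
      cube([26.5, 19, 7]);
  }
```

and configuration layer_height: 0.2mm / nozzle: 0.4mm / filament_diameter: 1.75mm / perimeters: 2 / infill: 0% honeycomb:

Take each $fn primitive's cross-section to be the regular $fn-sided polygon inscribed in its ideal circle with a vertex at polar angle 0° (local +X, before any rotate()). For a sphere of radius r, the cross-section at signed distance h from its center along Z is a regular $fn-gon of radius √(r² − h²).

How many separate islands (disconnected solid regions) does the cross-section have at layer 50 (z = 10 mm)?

At z = 10 mm: the cone contributes a regular 12-gon of circumradius 4.667 (interpolated between r1=9 and r2=2.5 at t=0.667); the sphere at (15.5, 11.5) is absent (|z−center|=14.000 > r=10.5); the cylinder at (14, 4.5): section is a regular 12-gon, circumradius r=10.5; the 26.5×19 cube at (-0.5, 11) contributes its full rectangle; Combining (union): the regions partially overlap (shared area 41.34 mm²), so overlapping operands fuse into one piece — 2 connected regions; (whole slice rotated 70° about Z — lengths, areas and connectivity unchanged). Overall, the cross-section has 2 separate islands. Island count = 2.

2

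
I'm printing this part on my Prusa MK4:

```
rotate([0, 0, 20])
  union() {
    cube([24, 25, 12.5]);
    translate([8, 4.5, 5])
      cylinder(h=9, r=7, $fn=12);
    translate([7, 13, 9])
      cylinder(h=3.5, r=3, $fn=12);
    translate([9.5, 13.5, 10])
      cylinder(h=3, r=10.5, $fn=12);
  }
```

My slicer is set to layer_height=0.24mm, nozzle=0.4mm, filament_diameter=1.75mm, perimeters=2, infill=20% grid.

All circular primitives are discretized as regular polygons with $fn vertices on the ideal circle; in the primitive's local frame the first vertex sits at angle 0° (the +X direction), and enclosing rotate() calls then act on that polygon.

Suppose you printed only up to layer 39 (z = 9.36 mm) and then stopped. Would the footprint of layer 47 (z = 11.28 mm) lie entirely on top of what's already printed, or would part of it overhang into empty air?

Compare the two slices. At z = 9.36: the cube (footprint 24×25) is included at this height (area 600.00 mm²); the cylinder at (8, 4.5): section is a regular 12-gon, circumradius r=7 (area = (12/2)·7.000²·sin(360°/12) = 147.00 mm²); the cylinder at (7, 13): section is a regular 12-gon, circumradius r=3 (area = (12/2)·3.000²·sin(360°/12) = 27.00 mm²); the cylinder at (9.5, 13.5) is not intersected at this z (z outside [10, 13]); Taking the union: the regions partially overlap — summed areas 774.00 mm² minus the doubly-counted overlap 157.34 mm² gives 616.66 mm² — area = 616.66 mm²; (rotated 20° about Z; rotation is an isometry so areas/perimeters/island counts are preserved). At z = 11.28: the 24×25 cube contributes its full rectangle (area 600.00 mm²); the r=7 cylinder at (8, 4.5) contributes a regular 12-gon of circumradius 7 (area = (12/2)·7.000²·sin(360°/12) = 147.00 mm²); the cylinder at (7, 13): section is a regular 12-gon, circumradius r=3 (area = (12/2)·3.000²·sin(360°/12) = 27.00 mm²); the cylinder at (9.5, 13.5): section is a regular 12-gon, circumradius r=10.5 (area = (12/2)·10.500²·sin(360°/12) = 330.75 mm²); Taking the union: the regions partially overlap — summed areas 1104.75 mm² minus the doubly-counted overlap 484.36 mm² gives 620.39 mm² — area = 620.39 mm²; (whole slice rotated 20° about Z — lengths, areas and connectivity unchanged). Checking containment: at z = 11.28 the cross-section extends beyond the z = 9.36 cross-section by about 3.73 mm².

part overhangs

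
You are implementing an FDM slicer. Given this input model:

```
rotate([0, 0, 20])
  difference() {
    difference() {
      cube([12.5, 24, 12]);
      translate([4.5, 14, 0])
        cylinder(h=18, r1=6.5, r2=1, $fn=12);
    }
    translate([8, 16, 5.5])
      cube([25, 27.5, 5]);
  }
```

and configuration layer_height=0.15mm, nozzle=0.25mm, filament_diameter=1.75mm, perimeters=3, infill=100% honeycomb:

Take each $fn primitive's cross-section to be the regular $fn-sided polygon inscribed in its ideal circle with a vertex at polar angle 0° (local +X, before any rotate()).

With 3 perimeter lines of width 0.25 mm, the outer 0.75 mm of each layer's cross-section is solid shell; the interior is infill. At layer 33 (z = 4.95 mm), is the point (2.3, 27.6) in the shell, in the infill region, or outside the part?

outside

At z = 4.95 mm: the cube is present — its section is the full 12.5×24 rectangle; the cone at (4.5, 14): at t=0.275 of its height the radius interpolates to r₁+(r₂−r₁)t = 4.987, giving a regular 12-gon of that circumradius; Subtracting the remaining from the first: starting from the 12.5×24 cube, the cone at (4.5, 14) partially overlaps it — only the 73.74 mm² overlap (of its 74.63 mm²) is removed, clipping the outline — 1 connected region; the cube at (8, 16) is not intersected at this z (z outside [5.5, 10.5]); After the difference (first − rest): none of the subtracted shapes is present at this height, so the result so far is unchanged — 1 connected region; (rotated 20° about Z; rotation is an isometry so areas/perimeters/island counts are preserved). Overall, the cross-section is a single solid region. Undo the 20° rotation: the query point maps to (11.601, 25.149) in the un-rotated model frame. The nearest boundary edge runs (0.00, 24.00)→(12.50, 24.00); distance from the point to it = 1.15 mm. The point is not inside any of the regions above, so it lies outside the cross-section (1.15 mm from the nearest boundary).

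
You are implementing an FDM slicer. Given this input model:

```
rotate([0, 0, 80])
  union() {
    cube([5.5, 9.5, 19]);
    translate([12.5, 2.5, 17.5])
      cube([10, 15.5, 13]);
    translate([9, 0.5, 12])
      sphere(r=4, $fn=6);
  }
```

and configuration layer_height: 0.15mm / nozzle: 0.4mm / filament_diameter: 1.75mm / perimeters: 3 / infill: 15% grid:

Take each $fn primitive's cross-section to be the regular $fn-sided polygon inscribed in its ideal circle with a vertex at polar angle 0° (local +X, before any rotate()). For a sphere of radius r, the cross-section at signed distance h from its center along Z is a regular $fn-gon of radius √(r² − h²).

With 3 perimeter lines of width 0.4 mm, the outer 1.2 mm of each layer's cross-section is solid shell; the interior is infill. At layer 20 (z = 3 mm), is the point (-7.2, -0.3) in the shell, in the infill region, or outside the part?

At z = 3 mm: the cube (footprint 5.5×9.5) is included at this height; the cube at (12.5, 2.5) does not reach this height (z outside [17.5, 30.5]); the sphere at (9, 0.5) does not reach this height (|z−center|=9.000 > r=4); Merging all regions: only the 5.5×9.5 cube is present, so the union is just that shape — 1 connected region; (whole slice rotated 80° about Z — lengths, areas and connectivity unchanged). Overall, the cross-section is a single solid region. Undo the 80° rotation: the query point maps to (-1.546, 7.039) in the un-rotated model frame. The nearest boundary edge runs (0.00, 9.50)→(0.00, 0.00); distance from the point to it = 1.55 mm. The point is not inside any of the regions above, so it lies outside the cross-section (1.55 mm from the nearest boundary).

outside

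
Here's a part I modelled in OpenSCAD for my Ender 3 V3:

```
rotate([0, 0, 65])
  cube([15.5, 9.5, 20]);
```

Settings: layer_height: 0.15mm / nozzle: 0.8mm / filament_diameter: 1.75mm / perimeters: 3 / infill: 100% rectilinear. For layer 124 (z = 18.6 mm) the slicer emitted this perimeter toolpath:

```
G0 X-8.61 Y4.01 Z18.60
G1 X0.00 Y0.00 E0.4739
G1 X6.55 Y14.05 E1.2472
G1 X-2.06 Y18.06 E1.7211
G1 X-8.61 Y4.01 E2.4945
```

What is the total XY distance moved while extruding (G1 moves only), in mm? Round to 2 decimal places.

50.00 mm

Sum the Euclidean lengths of each G1 segment: total = 50.00 mm.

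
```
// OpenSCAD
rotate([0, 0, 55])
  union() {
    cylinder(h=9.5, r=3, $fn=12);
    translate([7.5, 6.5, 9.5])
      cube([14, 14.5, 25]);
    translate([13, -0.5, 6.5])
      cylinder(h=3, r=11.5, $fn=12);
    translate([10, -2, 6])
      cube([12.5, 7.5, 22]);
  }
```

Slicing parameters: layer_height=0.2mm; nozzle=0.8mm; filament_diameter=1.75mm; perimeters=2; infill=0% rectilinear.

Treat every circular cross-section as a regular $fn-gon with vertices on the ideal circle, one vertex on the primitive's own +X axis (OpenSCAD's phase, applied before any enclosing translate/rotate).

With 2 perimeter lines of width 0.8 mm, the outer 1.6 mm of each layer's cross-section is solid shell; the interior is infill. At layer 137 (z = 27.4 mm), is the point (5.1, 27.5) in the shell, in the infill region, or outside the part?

outside

At z = 27.4 mm: the cylinder is absent (z outside [0, 9.5]); the cube at (7.5, 6.5) is present — its section is the full 14×14.5 rectangle; the cylinder at (13, -0.5) is not intersected at this z (z outside [6.5, 9.5]); the 12.5×7.5 cube at (10, -2) contributes its full rectangle; Combining (union): the 2 present regions are separate (no shared area or edge), so areas and boundary lengths simply add and each stays a separate island — 2 connected regions; (rotated 55° about Z; rotation is an isometry so areas/perimeters/island counts are preserved). Overall, the cross-section has 2 separate islands. Undo the 55° rotation: the query point maps to (25.452, 11.596) in the un-rotated model frame. The nearest boundary edge runs (21.50, 21.00)→(21.50, 6.50); distance from the point to it = 3.95 mm. The point is not inside any of the regions above, so it lies outside the cross-section (3.95 mm from the nearest boundary).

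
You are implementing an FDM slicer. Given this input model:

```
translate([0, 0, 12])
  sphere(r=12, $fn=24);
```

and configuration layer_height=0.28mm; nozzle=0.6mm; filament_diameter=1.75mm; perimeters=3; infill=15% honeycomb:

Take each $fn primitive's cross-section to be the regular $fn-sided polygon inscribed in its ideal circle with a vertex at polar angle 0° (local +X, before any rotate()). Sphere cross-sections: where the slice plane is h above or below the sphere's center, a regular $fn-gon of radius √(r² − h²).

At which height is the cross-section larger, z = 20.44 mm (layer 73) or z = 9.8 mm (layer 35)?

layer 35 (z = 9.8 mm)

Layer 73 (z = 20.44): the sphere: section is a regular 24-gon, circumradius = √(r²−h²) = √(12²−8.44²) = 8.530 (area = (24/2)·8.530²·sin(360°/24) = 226.00 mm²). So its area = 226.00 mm². Layer 35 (z = 9.8): the r=12 sphere contributes a regular 24-gon of circumradius √(12²−2.2²) = 11.797 (area = (24/2)·11.797²·sin(360°/24) = 432.21 mm²). So its area = 432.21 mm². Layer 35 is larger (432.21 vs 226.00 mm²).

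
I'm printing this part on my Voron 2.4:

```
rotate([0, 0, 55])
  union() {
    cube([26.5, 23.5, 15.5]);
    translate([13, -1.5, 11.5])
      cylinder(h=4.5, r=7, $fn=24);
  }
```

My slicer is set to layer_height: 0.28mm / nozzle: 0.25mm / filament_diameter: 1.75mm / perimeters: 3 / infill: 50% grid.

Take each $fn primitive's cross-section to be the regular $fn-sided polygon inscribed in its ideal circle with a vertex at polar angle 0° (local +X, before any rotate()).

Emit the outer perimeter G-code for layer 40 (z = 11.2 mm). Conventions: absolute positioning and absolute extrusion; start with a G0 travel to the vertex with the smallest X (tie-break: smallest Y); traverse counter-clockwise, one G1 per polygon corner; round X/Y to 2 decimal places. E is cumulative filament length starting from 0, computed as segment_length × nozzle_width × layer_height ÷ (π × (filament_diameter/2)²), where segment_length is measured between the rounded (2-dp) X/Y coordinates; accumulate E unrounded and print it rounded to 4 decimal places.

At z = 11.2 mm: the cube is present — its section is the full 26.5×23.5 rectangle; the cylinder at (13, -1.5) is not intersected at this z (z outside [11.5, 16]); Combining (union): only the 26.5×23.5 cube is present, so the union is just that shape — 1 connected region; (rotated 55° about Z; rotation is an isometry so areas/perimeters/island counts are preserved). The outline is a single polygon with 4 vertices. Extrusion per mm of travel: 0.25 × 0.28 / (π × 0.875²) = 0.029103. Accumulating E over each segment gives final E = 2.9104.

G0 X-19.25 Y13.48 Z11.20
G1 X0.00 Y0.00 E0.6839
G1 X15.20 Y21.71 E1.4552
G1 X-4.05 Y35.19 E2.1391
G1 X-19.25 Y13.48 E2.9104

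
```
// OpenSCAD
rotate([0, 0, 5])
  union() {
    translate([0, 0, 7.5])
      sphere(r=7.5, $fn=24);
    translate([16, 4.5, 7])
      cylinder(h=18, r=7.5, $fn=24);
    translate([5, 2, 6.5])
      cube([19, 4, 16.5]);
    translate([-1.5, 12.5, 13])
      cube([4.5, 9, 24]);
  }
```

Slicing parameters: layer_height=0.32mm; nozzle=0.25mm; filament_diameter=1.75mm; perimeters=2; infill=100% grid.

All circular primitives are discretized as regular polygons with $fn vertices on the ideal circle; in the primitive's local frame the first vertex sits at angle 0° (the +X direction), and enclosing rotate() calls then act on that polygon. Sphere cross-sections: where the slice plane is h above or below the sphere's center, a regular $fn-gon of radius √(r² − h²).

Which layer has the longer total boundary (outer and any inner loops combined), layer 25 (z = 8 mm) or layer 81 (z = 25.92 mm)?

Layer 25 (z = 8): the r=7.5 sphere contributes a regular 24-gon of circumradius √(7.5²−0.5²) = 7.483 (perimeter = 2·24·7.483·sin(180°/24) = 46.88 mm); the r=7.5 cylinder at (16, 4.5) contributes a regular 24-gon of circumradius 7.5 (perimeter = 2·24·7.500·sin(180°/24) = 46.99 mm); the cube at (5, 2) is present — its section is the full 19×4 rectangle (perimeter 46.00 mm); the cube at (-1.5, 12.5) is not intersected at this z (z outside [13, 37]); Taking the union: the regions partially overlap (shared area 63.41 mm²), so the edge portions inside another operand are dropped and the merged outline is re-measured after clipping — boundary = 93.17 mm; (whole slice rotated 5° about Z — lengths, areas and connectivity unchanged). So its perimeter = 93.17 mm. Layer 81 (z = 25.92): the sphere is absent (|z−center|=18.420 > r=7.5); the cylinder at (16, 4.5) does not reach this height (z outside [7, 25]); the cube at (5, 2) does not reach this height (z outside [6.5, 23]); the 4.5×9 cube at (-1.5, 12.5) contributes its full rectangle (perimeter 27.00 mm); Combining (union): only the 4.5×9 cube at (-1.5, 12.5) is present, so the union is just that shape — boundary = 27.00 mm; (whole slice rotated 5° about Z — lengths, areas and connectivity unchanged). So its perimeter = 27.00 mm. Layer 25 is larger (93.17 vs 27.00 mm).

layer 25 (z = 8 mm)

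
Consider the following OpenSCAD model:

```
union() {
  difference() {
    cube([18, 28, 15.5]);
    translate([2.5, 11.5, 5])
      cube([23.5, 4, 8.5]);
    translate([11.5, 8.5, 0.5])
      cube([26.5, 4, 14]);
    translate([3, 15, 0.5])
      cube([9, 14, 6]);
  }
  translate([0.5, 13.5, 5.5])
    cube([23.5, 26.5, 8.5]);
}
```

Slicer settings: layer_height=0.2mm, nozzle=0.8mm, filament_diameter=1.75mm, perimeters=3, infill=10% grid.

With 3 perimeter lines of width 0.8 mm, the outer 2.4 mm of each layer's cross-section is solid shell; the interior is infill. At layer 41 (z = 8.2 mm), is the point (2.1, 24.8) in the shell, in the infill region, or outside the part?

At z = 8.2 mm: the 18×28 cube contributes its full rectangle; the 23.5×4 cube at (2.5, 11.5) contributes its full rectangle; the cube at (11.5, 8.5) is present — its section is the full 26.5×4 rectangle; the cube at (3, 15) is not intersected at this z (z outside [0.5, 6.5]); Subtracting the remaining from the first: starting from the 18×28 cube, the 23.5×4 cube at (2.5, 11.5) partially overlaps it — only the 62.00 mm² overlap (of its 94.00 mm²) is removed, clipping the outline; the 26.5×4 cube at (11.5, 8.5) partially overlaps it — only the 19.50 mm² overlap (of its 106.00 mm²) is removed, clipping the outline — 1 connected region; the 23.5×26.5 cube at (0.5, 13.5) contributes its full rectangle; Merging all regions: the regions partially overlap (shared area 222.75 mm²), so overlapping operands fuse into one piece — 1 connected region. Overall, the cross-section is a single solid region. The nearest boundary edge runs (0.00, 0.00)→(0.00, 28.00); distance from the point to it = 2.10 mm. The point is inside the cross-section, 2.10 mm from the nearest boundary — within the 2.4 mm shell band (3 × 0.8).

shell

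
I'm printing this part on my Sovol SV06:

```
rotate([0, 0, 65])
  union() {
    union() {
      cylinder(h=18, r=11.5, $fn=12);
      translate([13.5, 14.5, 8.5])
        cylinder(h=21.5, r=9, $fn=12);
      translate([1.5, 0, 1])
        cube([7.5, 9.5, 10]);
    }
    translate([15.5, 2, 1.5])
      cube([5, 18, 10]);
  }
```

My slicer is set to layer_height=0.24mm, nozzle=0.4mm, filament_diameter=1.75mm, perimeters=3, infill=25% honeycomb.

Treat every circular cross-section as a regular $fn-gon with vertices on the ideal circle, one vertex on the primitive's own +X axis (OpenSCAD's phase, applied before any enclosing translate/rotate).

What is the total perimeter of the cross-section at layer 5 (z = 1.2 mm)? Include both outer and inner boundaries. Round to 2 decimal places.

73.07 mm

At z = 1.2 mm: the cylinder: section is a regular 12-gon, circumradius r=11.5 (perimeter = 2·12·11.500·sin(180°/12) = 71.43 mm); the cylinder at (13.5, 14.5) is absent (z outside [8.5, 30]); the cube at (1.5, 0) (footprint 7.5×9.5) is included at this height (perimeter 34.00 mm); Combining (union): the regions partially overlap (shared area 67.36 mm²), so the edge portions inside another operand are dropped and the merged outline is re-measured after clipping — boundary = 73.07 mm; the cube at (15.5, 2) is absent (z outside [1.5, 11.5]); Combining (union): only that combined region is present, so the union is just that shape — boundary = 73.07 mm; (whole slice rotated 65° about Z — lengths, areas and connectivity unchanged). Overall, the cross-section is a single solid region. Total boundary length (outer) = 73.07 mm.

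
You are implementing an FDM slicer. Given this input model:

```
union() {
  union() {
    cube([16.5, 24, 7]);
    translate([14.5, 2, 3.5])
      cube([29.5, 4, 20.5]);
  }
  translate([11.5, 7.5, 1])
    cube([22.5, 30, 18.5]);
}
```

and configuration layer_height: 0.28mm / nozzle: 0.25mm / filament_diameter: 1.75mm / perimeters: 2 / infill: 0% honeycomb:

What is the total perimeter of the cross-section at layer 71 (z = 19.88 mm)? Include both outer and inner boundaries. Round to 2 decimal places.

67.00 mm

At z = 19.88 mm: the cube does not reach this height (z outside [0, 7]); the cube at (14.5, 2) is present — its section is the full 29.5×4 rectangle (perimeter 67.00 mm); Merging all regions: only the 29.5×4 cube at (14.5, 2) is present, so the union is just that shape — boundary = 67.00 mm; the cube at (11.5, 7.5) does not reach this height (z outside [1, 19.5]); Combining (union): only the result so far is present, so the union is just that shape — boundary = 67.00 mm. Overall, the cross-section is a single solid region. Total boundary length (outer) = 67.00 mm.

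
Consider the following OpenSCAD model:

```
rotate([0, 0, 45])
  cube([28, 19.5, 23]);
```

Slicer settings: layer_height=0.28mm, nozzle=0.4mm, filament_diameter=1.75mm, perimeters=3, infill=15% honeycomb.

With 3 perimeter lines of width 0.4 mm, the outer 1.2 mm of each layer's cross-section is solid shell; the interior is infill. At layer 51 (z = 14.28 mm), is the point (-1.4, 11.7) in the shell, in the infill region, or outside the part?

At z = 14.28 mm: the cube is present — its section is the full 28×19.5 rectangle; (rotated 45° about Z; rotation is an isometry so areas/perimeters/island counts are preserved). Overall, the cross-section is a single solid region. Undo the 45° rotation: the query point maps to (7.283, 9.263) in the un-rotated model frame. The nearest boundary edge runs (0.00, 19.50)→(0.00, 0.00); distance from the point to it = 7.28 mm. The point is inside the cross-section and 7.28 mm from the nearest boundary — more than the 1.2 mm shell width (3 × 0.4), so it's in the infill interior.

infill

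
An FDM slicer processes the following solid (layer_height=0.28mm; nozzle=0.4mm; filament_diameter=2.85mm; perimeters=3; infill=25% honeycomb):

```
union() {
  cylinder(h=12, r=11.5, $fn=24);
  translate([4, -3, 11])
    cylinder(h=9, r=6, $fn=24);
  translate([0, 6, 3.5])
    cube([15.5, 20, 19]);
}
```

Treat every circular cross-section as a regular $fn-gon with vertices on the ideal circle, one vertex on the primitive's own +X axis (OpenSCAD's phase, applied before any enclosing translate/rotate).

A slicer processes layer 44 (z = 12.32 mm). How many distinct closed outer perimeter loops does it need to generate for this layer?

At z = 12.32 mm: the cylinder is not intersected at this z (z outside [0, 12]); the r=6 cylinder at (4, -3) contributes a regular 24-gon of circumradius 6; the cube at (0, 6) is present — its section is the full 15.5×20 rectangle; Merging all regions: the 2 present regions are separate (no shared area or edge), so areas and boundary lengths simply add and each stays a separate island — 2 connected regions. The result has 2 disconnected regions.

2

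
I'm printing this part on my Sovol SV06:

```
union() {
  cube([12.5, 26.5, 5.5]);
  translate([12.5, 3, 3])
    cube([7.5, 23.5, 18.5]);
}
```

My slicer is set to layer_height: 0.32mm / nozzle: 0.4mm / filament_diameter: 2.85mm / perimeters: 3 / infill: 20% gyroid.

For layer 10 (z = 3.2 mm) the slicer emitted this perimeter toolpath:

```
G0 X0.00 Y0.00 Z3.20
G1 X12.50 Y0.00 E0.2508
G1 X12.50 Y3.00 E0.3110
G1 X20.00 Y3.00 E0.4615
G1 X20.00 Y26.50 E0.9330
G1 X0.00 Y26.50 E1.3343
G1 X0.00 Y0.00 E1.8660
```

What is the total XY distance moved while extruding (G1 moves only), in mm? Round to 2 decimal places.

Sum the Euclidean lengths of each G1 segment: total = 93.00 mm.

93.00 mm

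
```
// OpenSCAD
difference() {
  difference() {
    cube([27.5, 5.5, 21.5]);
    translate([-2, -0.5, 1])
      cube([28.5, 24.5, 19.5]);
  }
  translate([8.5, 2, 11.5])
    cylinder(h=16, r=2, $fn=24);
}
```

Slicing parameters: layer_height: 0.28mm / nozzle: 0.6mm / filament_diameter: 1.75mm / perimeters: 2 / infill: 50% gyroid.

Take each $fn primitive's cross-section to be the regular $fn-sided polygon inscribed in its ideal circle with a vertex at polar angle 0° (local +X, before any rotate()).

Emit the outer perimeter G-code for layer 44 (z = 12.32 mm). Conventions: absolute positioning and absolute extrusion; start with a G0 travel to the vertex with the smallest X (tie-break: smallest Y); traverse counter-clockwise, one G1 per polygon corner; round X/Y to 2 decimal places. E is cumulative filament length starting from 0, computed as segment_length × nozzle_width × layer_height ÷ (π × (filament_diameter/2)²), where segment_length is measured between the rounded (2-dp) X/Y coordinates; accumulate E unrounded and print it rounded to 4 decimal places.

G0 X26.50 Y0.00 Z12.32
G1 X27.50 Y0.00 E0.0698
G1 X27.50 Y5.50 E0.4540
G1 X26.50 Y5.50 E0.5238
G1 X26.50 Y0.00 E0.9080

At z = 12.32 mm: the cube (footprint 27.5×5.5) is included at this height; the cube at (-2, -0.5) (footprint 28.5×24.5) is included at this height; After the difference (first − rest): starting from the 27.5×5.5 cube, the 28.5×24.5 cube at (-2, -0.5) partially overlaps it — only the 145.75 mm² overlap (of its 698.25 mm²) is removed, clipping the outline — 1 connected region; the r=2 cylinder at (8.5, 2) contributes a regular 24-gon of circumradius 2; After the difference (first − rest): starting from that combined region, the r=2 cylinder at (8.5, 2) misses the remaining region (no effect) — 1 connected region. The outline is a single polygon with 4 vertices. Extrusion per mm of travel: 0.6 × 0.28 / (π × 0.875²) = 0.069846. Accumulating E over each segment gives final E = 0.9080.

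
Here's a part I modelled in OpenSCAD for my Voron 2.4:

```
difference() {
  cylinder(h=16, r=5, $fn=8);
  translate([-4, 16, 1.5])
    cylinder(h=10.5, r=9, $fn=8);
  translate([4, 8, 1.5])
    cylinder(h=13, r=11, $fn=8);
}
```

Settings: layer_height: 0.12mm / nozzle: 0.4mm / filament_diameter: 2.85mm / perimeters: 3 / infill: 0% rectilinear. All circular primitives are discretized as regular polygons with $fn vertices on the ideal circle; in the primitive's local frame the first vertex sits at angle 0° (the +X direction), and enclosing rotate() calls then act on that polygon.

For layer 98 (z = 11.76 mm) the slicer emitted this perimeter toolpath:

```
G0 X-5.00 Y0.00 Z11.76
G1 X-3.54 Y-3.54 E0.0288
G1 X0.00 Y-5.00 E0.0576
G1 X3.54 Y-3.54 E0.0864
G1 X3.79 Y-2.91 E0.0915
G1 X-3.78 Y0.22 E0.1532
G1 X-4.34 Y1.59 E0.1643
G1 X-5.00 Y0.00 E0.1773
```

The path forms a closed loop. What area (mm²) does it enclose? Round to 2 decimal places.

Apply the shoelace formula to the sequence of (X, Y) vertices; enclosed area = 24.47 mm².

24.47 mm²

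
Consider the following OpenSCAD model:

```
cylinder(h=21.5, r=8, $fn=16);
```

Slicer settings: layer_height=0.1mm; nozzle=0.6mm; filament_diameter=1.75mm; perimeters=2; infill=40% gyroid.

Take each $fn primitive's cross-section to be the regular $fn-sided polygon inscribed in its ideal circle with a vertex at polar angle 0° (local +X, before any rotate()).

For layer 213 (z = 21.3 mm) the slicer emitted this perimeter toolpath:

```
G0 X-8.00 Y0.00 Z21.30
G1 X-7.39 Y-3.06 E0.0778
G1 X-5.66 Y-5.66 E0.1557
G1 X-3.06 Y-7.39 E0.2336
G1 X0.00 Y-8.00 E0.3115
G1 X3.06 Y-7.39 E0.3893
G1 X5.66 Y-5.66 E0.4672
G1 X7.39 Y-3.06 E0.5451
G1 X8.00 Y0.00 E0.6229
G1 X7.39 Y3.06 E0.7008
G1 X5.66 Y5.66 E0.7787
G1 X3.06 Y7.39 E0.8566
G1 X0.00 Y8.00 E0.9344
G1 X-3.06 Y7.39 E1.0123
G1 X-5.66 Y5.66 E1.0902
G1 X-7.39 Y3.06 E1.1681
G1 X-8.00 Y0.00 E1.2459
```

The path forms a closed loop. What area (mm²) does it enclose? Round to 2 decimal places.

195.95 mm²

Apply the shoelace formula to the sequence of (X, Y) vertices; enclosed area = 195.95 mm².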